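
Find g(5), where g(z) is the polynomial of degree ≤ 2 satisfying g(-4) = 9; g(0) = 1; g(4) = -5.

-99/16

Evaluate each Lagrange basis at z = 5:
L_0(5) = (5)·(1)/[(-4)·(-8)] = 5/32
L_1(5) = (9)·(1)/[(4)·(-4)] = -9/16
L_2(5) = (9)·(5)/[(8)·(4)] = 45/32
Sum: 9·(5/32) + 1·(-9/16) + (-5)·(45/32) = -99/16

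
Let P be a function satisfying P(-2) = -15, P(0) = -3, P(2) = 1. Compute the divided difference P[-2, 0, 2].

P[-2,0] = (-3 - (-15)) / (0 - (-2)) = 6
P[0,2] = (1 - (-3)) / (2 - 0) = 2
P[-2,0,2] = (2 - 6) / (2 - (-2)) = -1

-1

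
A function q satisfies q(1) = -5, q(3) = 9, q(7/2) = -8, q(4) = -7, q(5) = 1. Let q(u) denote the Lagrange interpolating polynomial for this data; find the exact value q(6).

-377/2

L_0(6) = (3)·(5/2)·(2)·(1)/[(-2)·(-5/2)·(-3)·(-4)] = 1/4
L_1(6) = (5)·(5/2)·(2)·(1)/[(2)·(-1/2)·(-1)·(-2)] = -25/2
L_2(6) = (5)·(3)·(2)·(1)/[(5/2)·(1/2)·(-1/2)·(-3/2)] = 32
L_3(6) = (5)·(3)·(5/2)·(1)/[(3)·(1)·(1/2)·(-1)] = -25
L_4(6) = (5)·(3)·(5/2)·(2)/[(4)·(2)·(3/2)·(1)] = 25/4
Sum: (-5)·(1/4) + 9·(-25/2) + (-8)·(32) + (-7)·(-25) + 1·(25/4) = -377/2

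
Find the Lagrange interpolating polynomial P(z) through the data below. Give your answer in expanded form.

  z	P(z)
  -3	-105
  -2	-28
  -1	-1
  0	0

P(z) = 4z^3 - z^2 - 4z

Build the Lagrange basis polynomials:
L_0(z) = (z + 2)(z + 1)z / [-6] = -(1/6)z^3 - (1/2)z^2 - (1/3)z
L_1(z) = (z + 3)(z + 1)z / [2] = (1/2)z^3 + 2z^2 + (3/2)z
L_2(z) = (z + 3)(z + 2)z / [-2] = -(1/2)z^3 - (5/2)z^2 - 3z
L_3(z) = (z + 3)(z + 2)(z + 1) / [6] = (1/6)z^3 + z^2 + (11/6)z + 1
P(z) = (-105)·L_0 + (-28)·L_1 + (-1)·L_2 + 0·L_3
  (-105)·L_0(z) = (35/2)z^3 + (105/2)z^2 + 35z
  (-28)·L_1(z) = -14z^3 - 56z^2 - 42z
  (-1)·L_2(z) = (1/2)z^3 + (5/2)z^2 + 3z
  0·L_3(z) = 0
Adding term by term: 4z^3 - z^2 - 4z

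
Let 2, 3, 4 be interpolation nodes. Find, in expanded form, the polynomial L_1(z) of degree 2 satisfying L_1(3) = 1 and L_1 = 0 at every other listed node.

L_1(z) = (z - 2)(z - 4) / [(1)·(-1)]
       = (z^2 - 6z + 8) / (-1)

L_1(z) = -z^2 + 6z - 8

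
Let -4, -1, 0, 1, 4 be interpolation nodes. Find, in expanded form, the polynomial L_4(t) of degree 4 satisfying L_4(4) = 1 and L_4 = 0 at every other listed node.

L_4(t) = (1/480)t^4 + (1/120)t^3 - (1/480)t^2 - (1/120)t

L_4(t) = (t + 4)(t + 1)t(t - 1) / [(8)·(5)·(4)·(3)]
       = (t^4 + 4t^3 - t^2 - 4t) / (480)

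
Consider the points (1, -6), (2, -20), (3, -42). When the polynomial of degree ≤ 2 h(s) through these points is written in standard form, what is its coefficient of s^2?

-4

Build the Lagrange basis polynomials:
L_0(s) = (s - 2)(s - 3) / [2] = (1/2)s^2 - (5/2)s + 3
L_1(s) = (s - 1)(s - 3) / [-1] = -s^2 + 4s - 3
L_2(s) = (s - 1)(s - 2) / [2] = (1/2)s^2 - (3/2)s + 1
h(s) = (-6)·L_0 + (-20)·L_1 + (-42)·L_2
Only the coefficient of s^2 is needed; take it from each L_i and combine:
(-6)·(1/2) + (-20)·(-1) + (-42)·(1/2) = -4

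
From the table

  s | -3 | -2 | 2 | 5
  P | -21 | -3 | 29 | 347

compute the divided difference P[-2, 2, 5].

P[-2,2] = (29 - (-3)) / (2 - (-2)) = 8
P[2,5] = (347 - 29) / (5 - 2) = 106
P[-2,2,5] = (106 - 8) / (5 - (-2)) = 14

14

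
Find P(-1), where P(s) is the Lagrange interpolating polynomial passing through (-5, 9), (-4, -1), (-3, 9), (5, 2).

Evaluate each Lagrange basis at s = -1:
L_0(-1) = (3)·(2)·(-6)/[(-1)·(-2)·(-10)] = 9/5
L_1(-1) = (4)·(2)·(-6)/[(1)·(-1)·(-9)] = -16/3
L_2(-1) = (4)·(3)·(-6)/[(2)·(1)·(-8)] = 9/2
L_3(-1) = (4)·(3)·(2)/[(10)·(9)·(8)] = 1/30
Sum: 9·(9/5) + (-1)·(-16/3) + 9·(9/2) + 2·(1/30) = 621/10

621/10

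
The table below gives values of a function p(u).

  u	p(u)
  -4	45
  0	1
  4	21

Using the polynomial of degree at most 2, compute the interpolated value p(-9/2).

Evaluate each Lagrange basis at u = -9/2:
L_0(-9/2) = (-9/2)·(-17/2)/[(-4)·(-8)] = 153/128
L_1(-9/2) = (-1/2)·(-17/2)/[(4)·(-4)] = -17/64
L_2(-9/2) = (-1/2)·(-9/2)/[(8)·(4)] = 9/128
Sum: 45·(153/128) + 1·(-17/64) + 21·(9/128) = 55

55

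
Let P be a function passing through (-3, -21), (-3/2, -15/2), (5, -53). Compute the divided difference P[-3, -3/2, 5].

-2

P[-3,-3/2] = (-15/2 - (-21)) / (-3/2 - (-3)) = 9
P[-3/2,5] = (-53 - (-15/2)) / (5 - (-3/2)) = -7
P[-3,-3/2,5] = (-7 - 9) / (5 - (-3)) = -2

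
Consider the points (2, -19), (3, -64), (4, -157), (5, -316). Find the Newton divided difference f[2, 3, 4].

-24

f[2,3] = (-64 - (-19)) / (3 - 2) = -45
f[3,4] = (-157 - (-64)) / (4 - 3) = -93
f[2,3,4] = (-93 - (-45)) / (4 - 2) = -24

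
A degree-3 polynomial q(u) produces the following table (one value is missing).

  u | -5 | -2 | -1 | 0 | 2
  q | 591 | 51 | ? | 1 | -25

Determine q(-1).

11

The 4 known values determine q uniquely (degree ≤ 3).
L_0(-1) = (1)·(-1)·(-3)/[(-3)·(-5)·(-7)] = -1/35
L_1(-1) = (4)·(-1)·(-3)/[(3)·(-2)·(-4)] = 1/2
L_2(-1) = (4)·(1)·(-3)/[(5)·(2)·(-2)] = 3/5
L_3(-1) = (4)·(1)·(-1)/[(7)·(4)·(2)] = -1/14
Sum: 591·(-1/35) + 51·(1/2) + 1·(3/5) + (-25)·(-1/14) = 11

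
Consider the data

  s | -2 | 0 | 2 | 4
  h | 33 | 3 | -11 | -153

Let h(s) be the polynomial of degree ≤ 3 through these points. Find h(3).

Evaluate each Lagrange basis at s = 3:
L_0(3) = (3)·(1)·(-1)/[(-2)·(-4)·(-6)] = 1/16
L_1(3) = (5)·(1)·(-1)/[(2)·(-2)·(-4)] = -5/16
L_2(3) = (5)·(3)·(-1)/[(4)·(2)·(-2)] = 15/16
L_3(3) = (5)·(3)·(1)/[(6)·(4)·(2)] = 5/16
Sum: 33·(1/16) + 3·(-5/16) + (-11)·(15/16) + (-153)·(5/16) = -57

-57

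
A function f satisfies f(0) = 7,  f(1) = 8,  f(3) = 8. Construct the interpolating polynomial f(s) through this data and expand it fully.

Newton's divided differences:
f[0,1] = (8 - 7) / (1 - 0) = 1
f[1,3] = (8 - 8) / (3 - 1) = 0
f[0,1,3] = (0 - 1) / (3 - 0) = -1/3
f(s) = 7 + 1·s + (-1/3)·s(s - 1)
Expanding: f(s) = -(1/3)s^2 + (4/3)s + 7

f(s) = -(1/3)s^2 + (4/3)s + 7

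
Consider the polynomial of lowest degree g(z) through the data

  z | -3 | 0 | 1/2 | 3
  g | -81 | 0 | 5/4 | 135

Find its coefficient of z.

0

Build the Lagrange basis polynomials:
L_0(z) = z(z - 1/2)(z - 3) / [-63] = -(1/63)z^3 + (1/18)z^2 - (1/42)z
L_1(z) = (z + 3)(z - 1/2)(z - 3) / [9/2] = (2/9)z^3 - (1/9)z^2 - 2z + 1
L_2(z) = (z + 3)z(z - 3) / [-35/8] = -(8/35)z^3 + (72/35)z
L_3(z) = (z + 3)z(z - 1/2) / [45] = (1/45)z^3 + (1/18)z^2 - (1/30)z
g(z) = (-81)·L_0 + 0·L_1 + (5/4)·L_2 + 135·L_3
Only the coefficient of z is needed; take it from each L_i and combine:
(-81)·(-1/42) + 0·(-2) + (5/4)·(72/35) + 135·(-1/30) = 0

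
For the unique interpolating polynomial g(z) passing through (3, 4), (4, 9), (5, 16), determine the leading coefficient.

L_0(z) = (z - 4)(z - 5) / [2] = (1/2)z^2 - (9/2)z + 10
L_1(z) = (z - 3)(z - 5) / [-1] = -z^2 + 8z - 15
L_2(z) = (z - 3)(z - 4) / [2] = (1/2)z^2 - (7/2)z + 6
g(z) = 4·L_0 + 9·L_1 + 16·L_2
Only the coefficient of z^2 is needed; take it from each L_i and combine:
4·(1/2) + 9·(-1) + 16·(1/2) = 1

1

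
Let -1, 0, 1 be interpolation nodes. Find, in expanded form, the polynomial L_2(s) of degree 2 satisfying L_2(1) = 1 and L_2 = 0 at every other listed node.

L_2(s) = (s + 1)s / [(2)·(1)]
       = (s^2 + s) / (2)

L_2(s) = (1/2)s^2 + (1/2)s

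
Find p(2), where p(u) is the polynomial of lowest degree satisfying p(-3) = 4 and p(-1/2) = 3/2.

L_0(2) = (5/2)/[(-5/2)] = -1
L_1(2) = (5)/[(5/2)] = 2
Sum: 4·(-1) + 3/2·(2) = -1

-1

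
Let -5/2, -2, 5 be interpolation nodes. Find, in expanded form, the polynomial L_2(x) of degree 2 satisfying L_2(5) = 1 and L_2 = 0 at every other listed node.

L_2(x) = (x + 5/2)(x + 2) / [(15/2)·(7)]
       = (x^2 + (9/2)x + 5) / (105/2)

L_2(x) = (2/105)x^2 + (3/35)x + 2/21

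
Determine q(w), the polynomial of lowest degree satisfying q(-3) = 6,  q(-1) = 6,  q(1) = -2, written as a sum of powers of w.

L_0(w) = (w + 1)(w - 1) / [8] = (1/8)w^2 - 1/8
L_1(w) = (w + 3)(w - 1) / [-4] = -(1/4)w^2 - (1/2)w + 3/4
L_2(w) = (w + 3)(w + 1) / [8] = (1/8)w^2 + (1/2)w + 3/8
q(w) = 6·L_0 + 6·L_1 + (-2)·L_2
  6·L_0(w) = (3/4)w^2 - 3/4
  6·L_1(w) = -(3/2)w^2 - 3w + 9/2
  (-2)·L_2(w) = -(1/4)w^2 - w - 3/4
Adding term by term: -w^2 - 4w + 3

q(w) = -w^2 - 4w + 3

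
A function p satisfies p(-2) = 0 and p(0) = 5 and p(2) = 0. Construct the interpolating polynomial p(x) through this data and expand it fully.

p(x) = -(5/4)x^2 + 5

Newton's divided differences:
p[-2,0] = (5 - 0) / (0 - (-2)) = 5/2
p[0,2] = (0 - 5) / (2 - 0) = -5/2
p[-2,0,2] = (-5/2 - 5/2) / (2 - (-2)) = -5/4
p(x) = (5/2)·(x + 2) + (-5/4)·(x + 2)x
Expanding: p(x) = -(5/4)x^2 + 5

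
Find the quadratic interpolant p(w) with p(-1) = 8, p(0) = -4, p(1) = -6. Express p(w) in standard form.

Build the Lagrange basis polynomials:
L_0(w) = w(w - 1) / [2] = (1/2)w^2 - (1/2)w
L_1(w) = (w + 1)(w - 1) / [-1] = -w^2 + 1
L_2(w) = (w + 1)w / [2] = (1/2)w^2 + (1/2)w
p(w) = 8·L_0 + (-4)·L_1 + (-6)·L_2
  8·L_0(w) = 4w^2 - 4w
  (-4)·L_1(w) = 4w^2 - 4
  (-6)·L_2(w) = -3w^2 - 3w
Adding term by term: 5w^2 - 7w - 4

p(w) = 5w^2 - 7w - 4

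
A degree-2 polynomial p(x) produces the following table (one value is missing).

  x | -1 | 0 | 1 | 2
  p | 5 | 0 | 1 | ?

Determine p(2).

The 3 known values determine p uniquely (degree ≤ 2).
L_0(2) = (2)·(1)/[(-1)·(-2)] = 1
L_1(2) = (3)·(1)/[(1)·(-1)] = -3
L_2(2) = (3)·(2)/[(2)·(1)] = 3
Sum: 5·(1) + 0 + 1·(3) = 8

8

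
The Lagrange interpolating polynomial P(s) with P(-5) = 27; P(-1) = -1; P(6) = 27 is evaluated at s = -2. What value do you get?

Evaluate each Lagrange basis at s = -2:
L_0(-2) = (-1)·(-8)/[(-4)·(-11)] = 2/11
L_1(-2) = (3)·(-8)/[(4)·(-7)] = 6/7
L_2(-2) = (3)·(-1)/[(11)·(7)] = -3/77
Sum: 27·(2/11) + (-1)·(6/7) + 27·(-3/77) = 3

3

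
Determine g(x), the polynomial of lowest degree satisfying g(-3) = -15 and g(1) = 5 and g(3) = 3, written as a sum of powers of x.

L_0(x) = (x - 1)(x - 3) / [24] = (1/24)x^2 - (1/6)x + 1/8
L_1(x) = (x + 3)(x - 3) / [-8] = -(1/8)x^2 + 9/8
L_2(x) = (x + 3)(x - 1) / [12] = (1/12)x^2 + (1/6)x - 1/4
g(x) = (-15)·L_0 + 5·L_1 + 3·L_2
  (-15)·L_0(x) = -(5/8)x^2 + (5/2)x - 15/8
  5·L_1(x) = -(5/8)x^2 + 45/8
  3·L_2(x) = (1/4)x^2 + (1/2)x - 3/4
Adding term by term: -x^2 + 3x + 3

g(x) = -x^2 + 3x + 3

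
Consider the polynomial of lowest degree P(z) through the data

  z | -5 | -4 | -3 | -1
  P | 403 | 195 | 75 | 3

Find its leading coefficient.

-4

The leading coefficient equals the top divided difference P[-5,-4,-3,-1].
P[-5,-4] = (195 - 403) / (-4 - (-5)) = -208
P[-4,-3] = (75 - 195) / (-3 - (-4)) = -120
P[-3,-1] = (3 - 75) / (-1 - (-3)) = -36
P[-5,-4,-3] = (-120 - (-208)) / (-3 - (-5)) = 44
P[-4,-3,-1] = (-36 - (-120)) / (-1 - (-4)) = 28
P[-5,-4,-3,-1] = (28 - 44) / (-1 - (-5)) = -4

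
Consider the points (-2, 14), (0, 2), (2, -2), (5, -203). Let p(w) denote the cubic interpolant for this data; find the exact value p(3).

-31

L_0(3) = (3)·(1)·(-2)/[(-2)·(-4)·(-7)] = 3/28
L_1(3) = (5)·(1)·(-2)/[(2)·(-2)·(-5)] = -1/2
L_2(3) = (5)·(3)·(-2)/[(4)·(2)·(-3)] = 5/4
L_3(3) = (5)·(3)·(1)/[(7)·(5)·(3)] = 1/7
Sum: 14·(3/28) + 2·(-1/2) + (-2)·(5/4) + (-203)·(1/7) = -31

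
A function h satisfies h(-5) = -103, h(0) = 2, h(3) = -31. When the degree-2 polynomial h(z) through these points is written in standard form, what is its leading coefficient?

Build the Lagrange basis polynomials:
L_0(z) = z(z - 3) / [40] = (1/40)z^2 - (3/40)z
L_1(z) = (z + 5)(z - 3) / [-15] = -(1/15)z^2 - (2/15)z + 1
L_2(z) = (z + 5)z / [24] = (1/24)z^2 + (5/24)z
h(z) = (-103)·L_0 + 2·L_1 + (-31)·L_2
Only the coefficient of z^2 is needed; take it from each L_i and combine:
(-103)·(1/40) + 2·(-1/15) + (-31)·(1/24) = -4

-4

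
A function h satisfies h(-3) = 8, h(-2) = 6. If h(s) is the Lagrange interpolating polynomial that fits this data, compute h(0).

2

L_0(0) = (2)/[(-1)] = -2
L_1(0) = (3)/[(1)] = 3
Sum: 8·(-2) + 6·(3) = 2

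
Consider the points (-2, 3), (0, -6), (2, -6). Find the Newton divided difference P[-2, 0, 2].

P[-2,0] = (-6 - 3) / (0 - (-2)) = -9/2
P[0,2] = (-6 - (-6)) / (2 - 0) = 0
P[-2,0,2] = (0 - (-9/2)) / (2 - (-2)) = 9/8

9/8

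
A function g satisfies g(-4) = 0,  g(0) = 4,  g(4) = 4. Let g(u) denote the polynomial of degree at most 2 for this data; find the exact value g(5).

L_0(5) = (5)·(1)/[(-4)·(-8)] = 5/32
L_1(5) = (9)·(1)/[(4)·(-4)] = -9/16
L_2(5) = (9)·(5)/[(8)·(4)] = 45/32
Sum: 0 + 4·(-9/16) + 4·(45/32) = 27/8

27/8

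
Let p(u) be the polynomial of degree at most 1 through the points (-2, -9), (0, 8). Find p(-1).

Evaluate each Lagrange basis at u = -1:
L_0(-1) = (-1)/[(-2)] = 1/2
L_1(-1) = (1)/[(2)] = 1/2
Sum: (-9)·(1/2) + 8·(1/2) = -1/2

-1/2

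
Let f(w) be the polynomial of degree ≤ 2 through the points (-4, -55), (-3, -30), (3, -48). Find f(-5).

-88

L_0(-5) = (-2)·(-8)/[(-1)·(-7)] = 16/7
L_1(-5) = (-1)·(-8)/[(1)·(-6)] = -4/3
L_2(-5) = (-1)·(-2)/[(7)·(6)] = 1/21
Sum: (-55)·(16/7) + (-30)·(-4/3) + (-48)·(1/21) = -88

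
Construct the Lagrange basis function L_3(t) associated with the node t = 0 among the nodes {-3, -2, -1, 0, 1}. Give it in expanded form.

L_3(t) = (t + 3)(t + 2)(t + 1)(t - 1) / [(3)·(2)·(1)·(-1)]
       = (t^4 + 5t^3 + 5t^2 - 5t - 6) / (-6)

L_3(t) = -(1/6)t^4 - (5/6)t^3 - (5/6)t^2 + (5/6)t + 1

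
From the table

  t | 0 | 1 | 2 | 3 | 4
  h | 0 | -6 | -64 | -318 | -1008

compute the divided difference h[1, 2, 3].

-98

h[1,2] = (-64 - (-6)) / (2 - 1) = -58
h[2,3] = (-318 - (-64)) / (3 - 2) = -254
h[1,2,3] = (-254 - (-58)) / (3 - 1) = -98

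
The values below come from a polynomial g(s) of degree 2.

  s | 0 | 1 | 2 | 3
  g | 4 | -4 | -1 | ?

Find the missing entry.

13

The 3 known values determine g uniquely (degree ≤ 2).
Evaluate each Lagrange basis at s = 3:
L_0(3) = (2)·(1)/[(-1)·(-2)] = 1
L_1(3) = (3)·(1)/[(1)·(-1)] = -3
L_2(3) = (3)·(2)/[(2)·(1)] = 3
Sum: 4·(1) + (-4)·(-3) + (-1)·(3) = 13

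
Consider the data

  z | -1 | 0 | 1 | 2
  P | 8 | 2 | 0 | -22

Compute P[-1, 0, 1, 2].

-4

P[-1,0] = (2 - 8) / (0 - (-1)) = -6
P[0,1] = (0 - 2) / (1 - 0) = -2
P[1,2] = (-22 - 0) / (2 - 1) = -22
P[-1,0,1] = (-2 - (-6)) / (1 - (-1)) = 2
P[0,1,2] = (-22 - (-2)) / (2 - 0) = -10
P[-1,0,1,2] = (-10 - 2) / (2 - (-1)) = -4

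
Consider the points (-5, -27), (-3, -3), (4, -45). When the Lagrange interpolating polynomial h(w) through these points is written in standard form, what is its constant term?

3

L_0(w) = (w + 3)(w - 4) / [18] = (1/18)w^2 - (1/18)w - 2/3
L_1(w) = (w + 5)(w - 4) / [-14] = -(1/14)w^2 - (1/14)w + 10/7
L_2(w) = (w + 5)(w + 3) / [63] = (1/63)w^2 + (8/63)w + 5/21
h(w) = (-27)·L_0 + (-3)·L_1 + (-45)·L_2
Only the constant term is needed; take it from each L_i and combine:
(-27)·(-2/3) + (-3)·(10/7) + (-45)·(5/21) = 3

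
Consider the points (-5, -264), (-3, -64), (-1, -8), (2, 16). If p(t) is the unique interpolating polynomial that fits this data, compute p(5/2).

Using Newton's divided-difference form:
p[-5,-3] = (-64 - (-264)) / (-3 - (-5)) = 100
p[-3,-1] = (-8 - (-64)) / (-1 - (-3)) = 28
p[-1,2] = (16 - (-8)) / (2 - (-1)) = 8
p[-5,-3,-1] = (28 - 100) / (-1 - (-5)) = -18
p[-3,-1,2] = (8 - 28) / (2 - (-3)) = -4
p[-5,-3,-1,2] = (-4 - (-18)) / (2 - (-5)) = 2
p(5/2) = -264 + 100·(15/2) + (-18)·(15/2)·(11/2) + 2·(15/2)·(11/2)·(7/2) = 129/4

129/4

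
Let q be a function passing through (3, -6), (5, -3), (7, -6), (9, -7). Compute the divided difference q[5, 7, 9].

1/4

q[5,7] = (-6 - (-3)) / (7 - 5) = -3/2
q[7,9] = (-7 - (-6)) / (9 - 7) = -1/2
q[5,7,9] = (-1/2 - (-3/2)) / (9 - 5) = 1/4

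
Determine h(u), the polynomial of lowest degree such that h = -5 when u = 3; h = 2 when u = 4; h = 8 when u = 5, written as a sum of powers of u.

h(u) = -(1/2)u^2 + (21/2)u - 32

L_0(u) = (u - 4)(u - 5) / [2] = (1/2)u^2 - (9/2)u + 10
L_1(u) = (u - 3)(u - 5) / [-1] = -u^2 + 8u - 15
L_2(u) = (u - 3)(u - 4) / [2] = (1/2)u^2 - (7/2)u + 6
h(u) = (-5)·L_0 + 2·L_1 + 8·L_2
  (-5)·L_0(u) = -(5/2)u^2 + (45/2)u - 50
  2·L_1(u) = -2u^2 + 16u - 30
  8·L_2(u) = 4u^2 - 28u + 48
Adding term by term: -(1/2)u^2 + (21/2)u - 32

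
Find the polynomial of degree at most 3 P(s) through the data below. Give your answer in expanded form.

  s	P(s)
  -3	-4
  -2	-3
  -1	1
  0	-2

P(s) = -(5/3)s^3 - (17/2)s^2 - (59/6)s - 2

Build the Lagrange basis polynomials:
L_0(s) = (s + 2)(s + 1)s / [-6] = -(1/6)s^3 - (1/2)s^2 - (1/3)s
L_1(s) = (s + 3)(s + 1)s / [2] = (1/2)s^3 + 2s^2 + (3/2)s
L_2(s) = (s + 3)(s + 2)s / [-2] = -(1/2)s^3 - (5/2)s^2 - 3s
L_3(s) = (s + 3)(s + 2)(s + 1) / [6] = (1/6)s^3 + s^2 + (11/6)s + 1
P(s) = (-4)·L_0 + (-3)·L_1 + 1·L_2 + (-2)·L_3
  (-4)·L_0(s) = (2/3)s^3 + 2s^2 + (4/3)s
  (-3)·L_1(s) = -(3/2)s^3 - 6s^2 - (9/2)s
  1·L_2(s) = -(1/2)s^3 - (5/2)s^2 - 3s
  (-2)·L_3(s) = -(1/3)s^3 - 2s^2 - (11/3)s - 2
Adding term by term: -(5/3)s^3 - (17/2)s^2 - (59/6)s - 2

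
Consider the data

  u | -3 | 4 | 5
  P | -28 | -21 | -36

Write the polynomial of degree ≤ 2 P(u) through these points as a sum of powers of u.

P(u) = -2u^2 + 3u - 1

Build the Lagrange basis polynomials:
L_0(u) = (u - 4)(u - 5) / [56] = (1/56)u^2 - (9/56)u + 5/14
L_1(u) = (u + 3)(u - 5) / [-7] = -(1/7)u^2 + (2/7)u + 15/7
L_2(u) = (u + 3)(u - 4) / [8] = (1/8)u^2 - (1/8)u - 3/2
P(u) = (-28)·L_0 + (-21)·L_1 + (-36)·L_2
  (-28)·L_0(u) = -(1/2)u^2 + (9/2)u - 10
  (-21)·L_1(u) = 3u^2 - 6u - 45
  (-36)·L_2(u) = -(9/2)u^2 + (9/2)u + 54
Adding term by term: -2u^2 + 3u - 1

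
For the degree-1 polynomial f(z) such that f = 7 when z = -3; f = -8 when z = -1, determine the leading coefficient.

-15/2

L_0(z) = (z + 1) / [-2] = -(1/2)z - 1/2
L_1(z) = (z + 3) / [2] = (1/2)z + 3/2
f(z) = 7·L_0 + (-8)·L_1
Only the coefficient of z is needed; take it from each L_i and combine:
7·(-1/2) + (-8)·(1/2) = -15/2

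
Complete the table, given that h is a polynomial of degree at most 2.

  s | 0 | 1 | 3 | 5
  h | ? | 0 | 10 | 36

The 3 known values determine h uniquely (degree ≤ 2).
L_0(0) = (-3)·(-5)/[(-2)·(-4)] = 15/8
L_1(0) = (-1)·(-5)/[(2)·(-2)] = -5/4
L_2(0) = (-1)·(-3)/[(4)·(2)] = 3/8
Sum: 0 + 10·(-5/4) + 36·(3/8) = 1

1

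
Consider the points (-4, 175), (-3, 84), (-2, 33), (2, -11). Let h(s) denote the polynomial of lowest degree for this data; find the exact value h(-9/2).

957/4

Evaluate each Lagrange basis at s = -9/2:
L_0(-9/2) = (-3/2)·(-5/2)·(-13/2)/[(-1)·(-2)·(-6)] = 65/32
L_1(-9/2) = (-1/2)·(-5/2)·(-13/2)/[(1)·(-1)·(-5)] = -13/8
L_2(-9/2) = (-1/2)·(-3/2)·(-13/2)/[(2)·(1)·(-4)] = 39/64
L_3(-9/2) = (-1/2)·(-3/2)·(-5/2)/[(6)·(5)·(4)] = -1/64
Sum: 175·(65/32) + 84·(-13/8) + 33·(39/64) + (-11)·(-1/64) = 957/4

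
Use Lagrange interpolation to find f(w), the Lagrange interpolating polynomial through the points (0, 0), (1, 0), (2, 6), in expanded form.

f(w) = 3w^2 - 3w

L_0(w) = (w - 1)(w - 2) / [2] = (1/2)w^2 - (3/2)w + 1
L_1(w) = w(w - 2) / [-1] = -w^2 + 2w
L_2(w) = w(w - 1) / [2] = (1/2)w^2 - (1/2)w
f(w) = 0·L_0 + 0·L_1 + 6·L_2
  0·L_0(w) = 0
  0·L_1(w) = 0
  6·L_2(w) = 3w^2 - 3w
Adding term by term: 3w^2 - 3w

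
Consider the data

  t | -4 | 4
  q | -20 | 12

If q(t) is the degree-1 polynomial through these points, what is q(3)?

Evaluate each Lagrange basis at t = 3:
L_0(3) = (-1)/[(-8)] = 1/8
L_1(3) = (7)/[(8)] = 7/8
Sum: (-20)·(1/8) + 12·(7/8) = 8

8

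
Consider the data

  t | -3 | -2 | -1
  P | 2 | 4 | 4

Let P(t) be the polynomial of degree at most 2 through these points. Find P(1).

Evaluate each Lagrange basis at t = 1:
L_0(1) = (3)·(2)/[(-1)·(-2)] = 3
L_1(1) = (4)·(2)/[(1)·(-1)] = -8
L_2(1) = (4)·(3)/[(2)·(1)] = 6
Sum: 2·(3) + 4·(-8) + 4·(6) = -2

-2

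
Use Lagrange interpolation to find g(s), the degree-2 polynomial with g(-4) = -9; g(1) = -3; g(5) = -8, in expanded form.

g(s) = -(49/180)s^2 + (23/60)s - 28/9

Build the Lagrange basis polynomials:
L_0(s) = (s - 1)(s - 5) / [45] = (1/45)s^2 - (2/15)s + 1/9
L_1(s) = (s + 4)(s - 5) / [-20] = -(1/20)s^2 + (1/20)s + 1
L_2(s) = (s + 4)(s - 1) / [36] = (1/36)s^2 + (1/12)s - 1/9
g(s) = (-9)·L_0 + (-3)·L_1 + (-8)·L_2
  (-9)·L_0(s) = -(1/5)s^2 + (6/5)s - 1
  (-3)·L_1(s) = (3/20)s^2 - (3/20)s - 3
  (-8)·L_2(s) = -(2/9)s^2 - (2/3)s + 8/9
Adding term by term: -(49/180)s^2 + (23/60)s - 28/9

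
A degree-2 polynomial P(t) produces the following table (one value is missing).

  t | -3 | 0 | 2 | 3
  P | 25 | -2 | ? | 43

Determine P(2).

The 3 known values determine P uniquely (degree ≤ 2).
Evaluate each Lagrange basis at t = 2:
L_0(2) = (2)·(-1)/[(-3)·(-6)] = -1/9
L_1(2) = (5)·(-1)/[(3)·(-3)] = 5/9
L_2(2) = (5)·(2)/[(6)·(3)] = 5/9
Sum: 25·(-1/9) + (-2)·(5/9) + 43·(5/9) = 20

20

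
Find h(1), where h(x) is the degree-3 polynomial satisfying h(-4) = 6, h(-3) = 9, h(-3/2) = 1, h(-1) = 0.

Evaluate each Lagrange basis at x = 1:
L_0(1) = (4)·(5/2)·(2)/[(-1)·(-5/2)·(-3)] = -8/3
L_1(1) = (5)·(5/2)·(2)/[(1)·(-3/2)·(-2)] = 25/3
L_2(1) = (5)·(4)·(2)/[(5/2)·(3/2)·(-1/2)] = -64/3
L_3(1) = (5)·(4)·(5/2)/[(3)·(2)·(1/2)] = 50/3
Sum: 6·(-8/3) + 9·(25/3) + 1·(-64/3) + 0 = 113/3

113/3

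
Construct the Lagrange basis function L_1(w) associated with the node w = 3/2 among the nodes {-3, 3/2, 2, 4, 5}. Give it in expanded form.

L_1(w) = -(16/315)w^4 + (128/315)w^3 - (16/63)w^2 - (1184/315)w + 128/21

L_1(w) = (w + 3)(w - 2)(w - 4)(w - 5) / [(9/2)·(-1/2)·(-5/2)·(-7/2)]
       = (w^4 - 8w^3 + 5w^2 + 74w - 120) / (-315/16)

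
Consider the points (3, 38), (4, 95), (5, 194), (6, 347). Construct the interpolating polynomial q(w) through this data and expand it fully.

L_0(w) = (w - 4)(w - 5)(w - 6) / [-6] = -(1/6)w^3 + (5/2)w^2 - (37/3)w + 20
L_1(w) = (w - 3)(w - 5)(w - 6) / [2] = (1/2)w^3 - 7w^2 + (63/2)w - 45
L_2(w) = (w - 3)(w - 4)(w - 6) / [-2] = -(1/2)w^3 + (13/2)w^2 - 27w + 36
L_3(w) = (w - 3)(w - 4)(w - 5) / [6] = (1/6)w^3 - 2w^2 + (47/6)w - 10
q(w) = 38·L_0 + 95·L_1 + 194·L_2 + 347·L_3
  38·L_0(w) = -(19/3)w^3 + 95w^2 - (1406/3)w + 760
  95·L_1(w) = (95/2)w^3 - 665w^2 + (5985/2)w - 4275
  194·L_2(w) = -97w^3 + 1261w^2 - 5238w + 6984
  347·L_3(w) = (347/6)w^3 - 694w^2 + (16309/6)w - 3470
Adding term by term: 2w^3 - 3w^2 + 4w - 1

q(w) = 2w^3 - 3w^2 + 4w - 1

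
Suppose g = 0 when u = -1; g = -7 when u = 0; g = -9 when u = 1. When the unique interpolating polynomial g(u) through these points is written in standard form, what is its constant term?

Build the Lagrange basis polynomials:
L_0(u) = u(u - 1) / [2] = (1/2)u^2 - (1/2)u
L_1(u) = (u + 1)(u - 1) / [-1] = -u^2 + 1
L_2(u) = (u + 1)u / [2] = (1/2)u^2 + (1/2)u
g(u) = 0·L_0 + (-7)·L_1 + (-9)·L_2
Only the constant term is needed; take it from each L_i and combine:
0·(0) + (-7)·(1) + (-9)·(0) = -7

-7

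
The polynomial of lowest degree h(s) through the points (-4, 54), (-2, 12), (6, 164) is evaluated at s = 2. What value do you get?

24

L_0(2) = (4)·(-4)/[(-2)·(-10)] = -4/5
L_1(2) = (6)·(-4)/[(2)·(-8)] = 3/2
L_2(2) = (6)·(4)/[(10)·(8)] = 3/10
Sum: 54·(-4/5) + 12·(3/2) + 164·(3/10) = 24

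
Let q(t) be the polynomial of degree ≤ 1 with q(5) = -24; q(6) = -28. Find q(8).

-36

Evaluate each Lagrange basis at t = 8:
L_0(8) = (2)/[(-1)] = -2
L_1(8) = (3)/[(1)] = 3
Sum: (-24)·(-2) + (-28)·(3) = -36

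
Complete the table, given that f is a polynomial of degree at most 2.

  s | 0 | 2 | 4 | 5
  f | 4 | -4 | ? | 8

4/5

The 3 known values determine f uniquely (degree ≤ 2).
L_0(4) = (2)·(-1)/[(-2)·(-5)] = -1/5
L_1(4) = (4)·(-1)/[(2)·(-3)] = 2/3
L_2(4) = (4)·(2)/[(5)·(3)] = 8/15
Sum: 4·(-1/5) + (-4)·(2/3) + 8·(8/15) = 4/5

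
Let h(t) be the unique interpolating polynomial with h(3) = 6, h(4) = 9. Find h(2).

3

Evaluate each Lagrange basis at t = 2:
L_0(2) = (-2)/[(-1)] = 2
L_1(2) = (-1)/[(1)] = -1
Sum: 6·(2) + 9·(-1) = 3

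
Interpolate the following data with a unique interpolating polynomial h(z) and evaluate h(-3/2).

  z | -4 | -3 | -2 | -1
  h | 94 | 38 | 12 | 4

L_0(-3/2) = (3/2)·(1/2)·(-1/2)/[(-1)·(-2)·(-3)] = 1/16
L_1(-3/2) = (5/2)·(1/2)·(-1/2)/[(1)·(-1)·(-2)] = -5/16
L_2(-3/2) = (5/2)·(3/2)·(-1/2)/[(2)·(1)·(-1)] = 15/16
L_3(-3/2) = (5/2)·(3/2)·(1/2)/[(3)·(2)·(1)] = 5/16
Sum: 94·(1/16) + 38·(-5/16) + 12·(15/16) + 4·(5/16) = 13/2

13/2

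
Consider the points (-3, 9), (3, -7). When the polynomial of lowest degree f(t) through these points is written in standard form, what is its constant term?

1

L_0(t) = (t - 3) / [-6] = -(1/6)t + 1/2
L_1(t) = (t + 3) / [6] = (1/6)t + 1/2
f(t) = 9·L_0 + (-7)·L_1
Only the constant term is needed; take it from each L_i and combine:
9·(1/2) + (-7)·(1/2) = 1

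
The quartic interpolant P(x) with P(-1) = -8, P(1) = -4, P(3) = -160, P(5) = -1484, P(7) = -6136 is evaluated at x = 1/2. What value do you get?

Evaluate each Lagrange basis at x = 1/2:
L_0(1/2) = (-1/2)·(-5/2)·(-9/2)·(-13/2)/[(-2)·(-4)·(-6)·(-8)] = 195/2048
L_1(1/2) = (3/2)·(-5/2)·(-9/2)·(-13/2)/[(2)·(-2)·(-4)·(-6)] = 585/512
L_2(1/2) = (3/2)·(-1/2)·(-9/2)·(-13/2)/[(4)·(2)·(-2)·(-4)] = -351/1024
L_3(1/2) = (3/2)·(-1/2)·(-5/2)·(-13/2)/[(6)·(4)·(2)·(-2)] = 65/512
L_4(1/2) = (3/2)·(-1/2)·(-5/2)·(-9/2)/[(8)·(6)·(4)·(2)] = -45/2048
Sum: (-8)·(195/2048) + (-4)·(585/512) + (-160)·(-351/1024) + (-1484)·(65/512) + (-6136)·(-45/2048) = -65/16

-65/16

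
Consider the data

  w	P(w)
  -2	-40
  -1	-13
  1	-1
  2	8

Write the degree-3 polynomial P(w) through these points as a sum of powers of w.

P(w) = 2w^3 - 3w^2 + 4w - 4

Build the Lagrange basis polynomials:
L_0(w) = (w + 1)(w - 1)(w - 2) / [-12] = -(1/12)w^3 + (1/6)w^2 + (1/12)w - 1/6
L_1(w) = (w + 2)(w - 1)(w - 2) / [6] = (1/6)w^3 - (1/6)w^2 - (2/3)w + 2/3
L_2(w) = (w + 2)(w + 1)(w - 2) / [-6] = -(1/6)w^3 - (1/6)w^2 + (2/3)w + 2/3
L_3(w) = (w + 2)(w + 1)(w - 1) / [12] = (1/12)w^3 + (1/6)w^2 - (1/12)w - 1/6
P(w) = (-40)·L_0 + (-13)·L_1 + (-1)·L_2 + 8·L_3
  (-40)·L_0(w) = (10/3)w^3 - (20/3)w^2 - (10/3)w + 20/3
  (-13)·L_1(w) = -(13/6)w^3 + (13/6)w^2 + (26/3)w - 26/3
  (-1)·L_2(w) = (1/6)w^3 + (1/6)w^2 - (2/3)w - 2/3
  8·L_3(w) = (2/3)w^3 + (4/3)w^2 - (2/3)w - 4/3
Adding term by term: 2w^3 - 3w^2 + 4w - 4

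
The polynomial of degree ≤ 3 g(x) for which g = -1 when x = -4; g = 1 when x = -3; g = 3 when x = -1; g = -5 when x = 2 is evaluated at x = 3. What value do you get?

Evaluate each Lagrange basis at x = 3:
L_0(3) = (6)·(4)·(1)/[(-1)·(-3)·(-6)] = -4/3
L_1(3) = (7)·(4)·(1)/[(1)·(-2)·(-5)] = 14/5
L_2(3) = (7)·(6)·(1)/[(3)·(2)·(-3)] = -7/3
L_3(3) = (7)·(6)·(4)/[(6)·(5)·(3)] = 28/15
Sum: (-1)·(-4/3) + 1·(14/5) + 3·(-7/3) + (-5)·(28/15) = -61/5

-61/5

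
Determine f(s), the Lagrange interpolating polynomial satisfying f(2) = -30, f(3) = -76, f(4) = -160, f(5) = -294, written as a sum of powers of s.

L_0(s) = (s - 3)(s - 4)(s - 5) / [-6] = -(1/6)s^3 + 2s^2 - (47/6)s + 10
L_1(s) = (s - 2)(s - 4)(s - 5) / [2] = (1/2)s^3 - (11/2)s^2 + 19s - 20
L_2(s) = (s - 2)(s - 3)(s - 5) / [-2] = -(1/2)s^3 + 5s^2 - (31/2)s + 15
L_3(s) = (s - 2)(s - 3)(s - 4) / [6] = (1/6)s^3 - (3/2)s^2 + (13/3)s - 4
f(s) = (-30)·L_0 + (-76)·L_1 + (-160)·L_2 + (-294)·L_3
  (-30)·L_0(s) = 5s^3 - 60s^2 + 235s - 300
  (-76)·L_1(s) = -38s^3 + 418s^2 - 1444s + 1520
  (-160)·L_2(s) = 80s^3 - 800s^2 + 2480s - 2400
  (-294)·L_3(s) = -49s^3 + 441s^2 - 1274s + 1176
Adding term by term: -2s^3 - s^2 - 3s - 4

f(s) = -2s^3 - s^2 - 3s - 4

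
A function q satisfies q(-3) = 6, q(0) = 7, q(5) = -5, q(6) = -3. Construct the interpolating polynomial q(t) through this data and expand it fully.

Newton's divided differences:
q[-3,0] = (7 - 6) / (0 - (-3)) = 1/3
q[0,5] = (-5 - 7) / (5 - 0) = -12/5
q[5,6] = (-3 - (-5)) / (6 - 5) = 2
q[-3,0,5] = (-12/5 - 1/3) / (5 - (-3)) = -41/120
q[0,5,6] = (2 - (-12/5)) / (6 - 0) = 11/15
q[-3,0,5,6] = (11/15 - (-41/120)) / (6 - (-3)) = 43/360
q(t) = 6 + (1/3)·(t + 3) + (-41/120)·(t + 3)t + (43/360)·(t + 3)t(t - 5)
Expanding: q(t) = (43/360)t^3 - (209/360)t^2 - (149/60)t + 7

q(t) = (43/360)t^3 - (209/360)t^2 - (149/60)t + 7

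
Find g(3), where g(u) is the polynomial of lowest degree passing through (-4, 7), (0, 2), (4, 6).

L_0(3) = (3)·(-1)/[(-4)·(-8)] = -3/32
L_1(3) = (7)·(-1)/[(4)·(-4)] = 7/16
L_2(3) = (7)·(3)/[(8)·(4)] = 21/32
Sum: 7·(-3/32) + 2·(7/16) + 6·(21/32) = 133/32

133/32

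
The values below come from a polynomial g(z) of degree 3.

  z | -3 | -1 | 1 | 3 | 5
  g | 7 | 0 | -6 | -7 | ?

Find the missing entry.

The 4 known values determine g uniquely (degree ≤ 3).
Evaluate each Lagrange basis at z = 5:
L_0(5) = (6)·(4)·(2)/[(-2)·(-4)·(-6)] = -1
L_1(5) = (8)·(4)·(2)/[(2)·(-2)·(-4)] = 4
L_2(5) = (8)·(6)·(2)/[(4)·(2)·(-2)] = -6
L_3(5) = (8)·(6)·(4)/[(6)·(4)·(2)] = 4
Sum: 7·(-1) + 0 + (-6)·(-6) + (-7)·(4) = 1

1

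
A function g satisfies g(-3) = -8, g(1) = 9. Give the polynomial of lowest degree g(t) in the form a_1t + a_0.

g(t) = (17/4)t + 19/4

Build the Lagrange basis polynomials:
L_0(t) = (t - 1) / [-4] = -(1/4)t + 1/4
L_1(t) = (t + 3) / [4] = (1/4)t + 3/4
g(t) = (-8)·L_0 + 9·L_1
  (-8)·L_0(t) = 2t - 2
  9·L_1(t) = (9/4)t + 27/4
Adding term by term: (17/4)t + 19/4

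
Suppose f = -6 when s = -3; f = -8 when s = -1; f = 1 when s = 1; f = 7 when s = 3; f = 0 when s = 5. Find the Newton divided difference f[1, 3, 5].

-13/8

f[1,3] = (7 - 1) / (3 - 1) = 3
f[3,5] = (0 - 7) / (5 - 3) = -7/2
f[1,3,5] = (-7/2 - 3) / (5 - 1) = -13/8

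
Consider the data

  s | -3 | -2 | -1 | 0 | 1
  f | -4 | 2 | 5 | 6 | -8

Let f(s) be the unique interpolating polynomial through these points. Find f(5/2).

L_0(5/2) = (9/2)·(7/2)·(5/2)·(3/2)/[(-1)·(-2)·(-3)·(-4)] = 315/128
L_1(5/2) = (11/2)·(7/2)·(5/2)·(3/2)/[(1)·(-1)·(-2)·(-3)] = -385/32
L_2(5/2) = (11/2)·(9/2)·(5/2)·(3/2)/[(2)·(1)·(-1)·(-2)] = 1485/64
L_3(5/2) = (11/2)·(9/2)·(7/2)·(3/2)/[(3)·(2)·(1)·(-1)] = -693/32
L_4(5/2) = (11/2)·(9/2)·(7/2)·(5/2)/[(4)·(3)·(2)·(1)] = 1155/128
Sum: (-4)·(315/128) + 2·(-385/32) + 5·(1485/64) + 6·(-693/32) + (-8)·(1155/128) = -7681/64

-7681/64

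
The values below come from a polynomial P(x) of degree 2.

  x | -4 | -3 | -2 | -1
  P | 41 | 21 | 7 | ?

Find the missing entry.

The 3 known values determine P uniquely (degree ≤ 2).
Evaluate each Lagrange basis at x = -1:
L_0(-1) = (2)·(1)/[(-1)·(-2)] = 1
L_1(-1) = (3)·(1)/[(1)·(-1)] = -3
L_2(-1) = (3)·(2)/[(2)·(1)] = 3
Sum: 41·(1) + 21·(-3) + 7·(3) = -1

-1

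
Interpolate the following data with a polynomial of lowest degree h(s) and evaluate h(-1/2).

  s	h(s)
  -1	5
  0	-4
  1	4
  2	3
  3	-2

-571/128

Using Newton's divided-difference form:
h[-1,0] = (-4 - 5) / (0 - (-1)) = -9
h[0,1] = (4 - (-4)) / (1 - 0) = 8
h[1,2] = (3 - 4) / (2 - 1) = -1
h[2,3] = (-2 - 3) / (3 - 2) = -5
h[-1,0,1] = (8 - (-9)) / (1 - (-1)) = 17/2
h[0,1,2] = (-1 - 8) / (2 - 0) = -9/2
h[1,2,3] = (-5 - (-1)) / (3 - 1) = -2
h[-1,0,1,2] = (-9/2 - 17/2) / (2 - (-1)) = -13/3
h[0,1,2,3] = (-2 - (-9/2)) / (3 - 0) = 5/6
h[-1,0,1,2,3] = (5/6 - (-13/3)) / (3 - (-1)) = 31/24
h(-1/2) = 5 + (-9)·(1/2) + (17/2)·(1/2)·(-1/2) + (-13/3)·(1/2)·(-1/2)·(-3/2) + (31/24)·(1/2)·(-1/2)·(-3/2)·(-5/2) = -571/128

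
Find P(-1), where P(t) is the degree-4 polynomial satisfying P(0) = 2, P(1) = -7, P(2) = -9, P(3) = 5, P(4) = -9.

Using Newton's divided-difference form:
P[0,1] = (-7 - 2) / (1 - 0) = -9
P[1,2] = (-9 - (-7)) / (2 - 1) = -2
P[2,3] = (5 - (-9)) / (3 - 2) = 14
P[3,4] = (-9 - 5) / (4 - 3) = -14
P[0,1,2] = (-2 - (-9)) / (2 - 0) = 7/2
P[1,2,3] = (14 - (-2)) / (3 - 1) = 8
P[2,3,4] = (-14 - 14) / (4 - 2) = -14
P[0,1,2,3] = (8 - 7/2) / (3 - 0) = 3/2
P[1,2,3,4] = (-14 - 8) / (4 - 1) = -22/3
P[0,1,2,3,4] = (-22/3 - 3/2) / (4 - 0) = -53/24
P(-1) = 2 + (-9)·(-1) + (7/2)·(-1)·(-2) + (3/2)·(-1)·(-2)·(-3) + (-53/24)·(-1)·(-2)·(-3)·(-4) = -44

-44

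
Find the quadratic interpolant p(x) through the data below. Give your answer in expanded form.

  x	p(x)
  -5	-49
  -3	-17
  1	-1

Newton's divided differences:
p[-5,-3] = (-17 - (-49)) / (-3 - (-5)) = 16
p[-3,1] = (-1 - (-17)) / (1 - (-3)) = 4
p[-5,-3,1] = (4 - 16) / (1 - (-5)) = -2
p(x) = -49 + 16·(x + 5) + (-2)·(x + 5)(x + 3)
Expanding: p(x) = -2x^2 + 1

p(x) = -2x^2 + 1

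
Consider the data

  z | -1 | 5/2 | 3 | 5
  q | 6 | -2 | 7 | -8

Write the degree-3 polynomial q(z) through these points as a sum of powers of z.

q(z) = -(1069/420)z^3 + (661/40)z^2 - (899/60)z - 1571/56

Newton's divided differences:
q[-1,5/2] = (-2 - 6) / (5/2 - (-1)) = -16/7
q[5/2,3] = (7 - (-2)) / (3 - 5/2) = 18
q[3,5] = (-8 - 7) / (5 - 3) = -15/2
q[-1,5/2,3] = (18 - (-16/7)) / (3 - (-1)) = 71/14
q[5/2,3,5] = (-15/2 - 18) / (5 - 5/2) = -51/5
q[-1,5/2,3,5] = (-51/5 - 71/14) / (5 - (-1)) = -1069/420
q(z) = 6 + (-16/7)·(z + 1) + (71/14)·(z + 1)(z - 5/2) + (-1069/420)·(z + 1)(z - 5/2)(z - 3)
Expanding: q(z) = -(1069/420)z^3 + (661/40)z^2 - (899/60)z - 1571/56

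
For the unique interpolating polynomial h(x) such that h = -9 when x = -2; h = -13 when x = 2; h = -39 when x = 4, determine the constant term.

-3

Build the Lagrange basis polynomials:
L_0(x) = (x - 2)(x - 4) / [24] = (1/24)x^2 - (1/4)x + 1/3
L_1(x) = (x + 2)(x - 4) / [-8] = -(1/8)x^2 + (1/4)x + 1
L_2(x) = (x + 2)(x - 2) / [12] = (1/12)x^2 - 1/3
h(x) = (-9)·L_0 + (-13)·L_1 + (-39)·L_2
Only the constant term is needed; take it from each L_i and combine:
(-9)·(1/3) + (-13)·(1) + (-39)·(-1/3) = -3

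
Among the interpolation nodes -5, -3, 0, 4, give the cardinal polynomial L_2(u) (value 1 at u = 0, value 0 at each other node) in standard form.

L_2(u) = (u + 5)(u + 3)(u - 4) / [(5)·(3)·(-4)]
       = (u^3 + 4u^2 - 17u - 60) / (-60)

L_2(u) = -(1/60)u^3 - (1/15)u^2 + (17/60)u + 1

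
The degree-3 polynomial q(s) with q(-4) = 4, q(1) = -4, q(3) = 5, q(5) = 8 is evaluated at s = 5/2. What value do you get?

1999/672

Evaluate each Lagrange basis at s = 5/2:
L_0(5/2) = (3/2)·(-1/2)·(-5/2)/[(-5)·(-7)·(-9)] = -1/168
L_1(5/2) = (13/2)·(-1/2)·(-5/2)/[(5)·(-2)·(-4)] = 13/64
L_2(5/2) = (13/2)·(3/2)·(-5/2)/[(7)·(2)·(-2)] = 195/224
L_3(5/2) = (13/2)·(3/2)·(-1/2)/[(9)·(4)·(2)] = -13/192
Sum: 4·(-1/168) + (-4)·(13/64) + 5·(195/224) + 8·(-13/192) = 1999/672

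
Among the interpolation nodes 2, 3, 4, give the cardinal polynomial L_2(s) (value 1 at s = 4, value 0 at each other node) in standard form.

L_2(s) = (1/2)s^2 - (5/2)s + 3

L_2(s) = (s - 2)(s - 3) / [(2)·(1)]
       = (s^2 - 5s + 6) / (2)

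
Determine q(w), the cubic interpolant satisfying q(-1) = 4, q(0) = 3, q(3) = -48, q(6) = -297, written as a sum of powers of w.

Build the Lagrange basis polynomials:
L_0(w) = w(w - 3)(w - 6) / [-28] = -(1/28)w^3 + (9/28)w^2 - (9/14)w
L_1(w) = (w + 1)(w - 3)(w - 6) / [18] = (1/18)w^3 - (4/9)w^2 + (1/2)w + 1
L_2(w) = (w + 1)w(w - 6) / [-36] = -(1/36)w^3 + (5/36)w^2 + (1/6)w
L_3(w) = (w + 1)w(w - 3) / [126] = (1/126)w^3 - (1/63)w^2 - (1/42)w
q(w) = 4·L_0 + 3·L_1 + (-48)·L_2 + (-297)·L_3
  4·L_0(w) = -(1/7)w^3 + (9/7)w^2 - (18/7)w
  3·L_1(w) = (1/6)w^3 - (4/3)w^2 + (3/2)w + 3
  (-48)·L_2(w) = (4/3)w^3 - (20/3)w^2 - 8w
  (-297)·L_3(w) = -(33/14)w^3 + (33/7)w^2 + (99/14)w
Adding term by term: -w^3 - 2w^2 - 2w + 3

q(w) = -w^3 - 2w^2 - 2w + 3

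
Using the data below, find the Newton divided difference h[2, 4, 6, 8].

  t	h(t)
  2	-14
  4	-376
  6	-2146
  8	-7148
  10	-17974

-38

h[2,4] = (-376 - (-14)) / (4 - 2) = -181
h[4,6] = (-2146 - (-376)) / (6 - 4) = -885
h[6,8] = (-7148 - (-2146)) / (8 - 6) = -2501
h[2,4,6] = (-885 - (-181)) / (6 - 2) = -176
h[4,6,8] = (-2501 - (-885)) / (8 - 4) = -404
h[2,4,6,8] = (-404 - (-176)) / (8 - 2) = -38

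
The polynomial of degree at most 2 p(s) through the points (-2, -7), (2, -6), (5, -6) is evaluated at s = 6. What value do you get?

-43/7

Using Newton's divided-difference form:
p[-2,2] = (-6 - (-7)) / (2 - (-2)) = 1/4
p[2,5] = (-6 - (-6)) / (5 - 2) = 0
p[-2,2,5] = (0 - 1/4) / (5 - (-2)) = -1/28
p(6) = -7 + (1/4)·(8) + (-1/28)·(8)·(4) = -43/7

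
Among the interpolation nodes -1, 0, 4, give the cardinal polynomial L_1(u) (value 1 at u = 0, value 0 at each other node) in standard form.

L_1(u) = -(1/4)u^2 + (3/4)u + 1

L_1(u) = (u + 1)(u - 4) / [(1)·(-4)]
       = (u^2 - 3u - 4) / (-4)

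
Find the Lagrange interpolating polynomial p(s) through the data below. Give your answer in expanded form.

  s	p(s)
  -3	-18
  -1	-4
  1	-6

L_0(s) = (s + 1)(s - 1) / [8] = (1/8)s^2 - 1/8
L_1(s) = (s + 3)(s - 1) / [-4] = -(1/4)s^2 - (1/2)s + 3/4
L_2(s) = (s + 3)(s + 1) / [8] = (1/8)s^2 + (1/2)s + 3/8
p(s) = (-18)·L_0 + (-4)·L_1 + (-6)·L_2
  (-18)·L_0(s) = -(9/4)s^2 + 9/4
  (-4)·L_1(s) = s^2 + 2s - 3
  (-6)·L_2(s) = -(3/4)s^2 - 3s - 9/4
Adding term by term: -2s^2 - s - 3

p(s) = -2s^2 - s - 3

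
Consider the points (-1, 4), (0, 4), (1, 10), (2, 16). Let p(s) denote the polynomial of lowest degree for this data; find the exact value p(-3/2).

L_0(-3/2) = (-3/2)·(-5/2)·(-7/2)/[(-1)·(-2)·(-3)] = 35/16
L_1(-3/2) = (-1/2)·(-5/2)·(-7/2)/[(1)·(-1)·(-2)] = -35/16
L_2(-3/2) = (-1/2)·(-3/2)·(-7/2)/[(2)·(1)·(-1)] = 21/16
L_3(-3/2) = (-1/2)·(-3/2)·(-5/2)/[(3)·(2)·(1)] = -5/16
Sum: 4·(35/16) + 4·(-35/16) + 10·(21/16) + 16·(-5/16) = 65/8

65/8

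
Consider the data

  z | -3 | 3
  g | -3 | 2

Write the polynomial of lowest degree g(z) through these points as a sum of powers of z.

L_0(z) = (z - 3) / [-6] = -(1/6)z + 1/2
L_1(z) = (z + 3) / [6] = (1/6)z + 1/2
g(z) = (-3)·L_0 + 2·L_1
  (-3)·L_0(z) = (1/2)z - 3/2
  2·L_1(z) = (1/3)z + 1
Adding term by term: (5/6)z - 1/2

g(z) = (5/6)z - 1/2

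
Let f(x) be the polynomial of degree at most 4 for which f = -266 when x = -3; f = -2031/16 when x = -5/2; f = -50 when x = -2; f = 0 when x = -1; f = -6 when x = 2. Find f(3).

L_0(3) = (11/2)·(5)·(4)·(1)/[(-1/2)·(-1)·(-2)·(-5)] = 22
L_1(3) = (6)·(5)·(4)·(1)/[(1/2)·(-1/2)·(-3/2)·(-9/2)] = -640/9
L_2(3) = (6)·(11/2)·(4)·(1)/[(1)·(1/2)·(-1)·(-4)] = 66
L_3(3) = (6)·(11/2)·(5)·(1)/[(2)·(3/2)·(1)·(-3)] = -55/3
L_4(3) = (6)·(11/2)·(5)·(4)/[(5)·(9/2)·(4)·(3)] = 22/9
Sum: (-266)·(22) + (-2031/16)·(-640/9) + (-50)·(66) + 0 + (-6)·(22/9) = -140

-140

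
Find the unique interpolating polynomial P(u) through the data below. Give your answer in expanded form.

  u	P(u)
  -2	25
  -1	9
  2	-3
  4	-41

Newton's divided differences:
P[-2,-1] = (9 - 25) / (-1 - (-2)) = -16
P[-1,2] = (-3 - 9) / (2 - (-1)) = -4
P[2,4] = (-41 - (-3)) / (4 - 2) = -19
P[-2,-1,2] = (-4 - (-16)) / (2 - (-2)) = 3
P[-1,2,4] = (-19 - (-4)) / (4 - (-1)) = -3
P[-2,-1,2,4] = (-3 - 3) / (4 - (-2)) = -1
P(u) = 25 + (-16)·(u + 2) + 3·(u + 2)(u + 1) + (-1)·(u + 2)(u + 1)(u - 2)
Expanding: P(u) = -u^3 + 2u^2 - 3u + 3

P(u) = -u^3 + 2u^2 - 3u + 3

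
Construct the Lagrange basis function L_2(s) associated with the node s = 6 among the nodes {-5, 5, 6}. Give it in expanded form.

L_2(s) = (1/11)s^2 - 25/11

L_2(s) = (s + 5)(s - 5) / [(11)·(1)]
       = (s^2 - 25) / (11)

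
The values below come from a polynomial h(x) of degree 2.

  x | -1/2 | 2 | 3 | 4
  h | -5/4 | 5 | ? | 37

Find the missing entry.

18

The 3 known values determine h uniquely (degree ≤ 2).
L_0(3) = (1)·(-1)/[(-5/2)·(-9/2)] = -4/45
L_1(3) = (7/2)·(-1)/[(5/2)·(-2)] = 7/10
L_2(3) = (7/2)·(1)/[(9/2)·(2)] = 7/18
Sum: (-5/4)·(-4/45) + 5·(7/10) + 37·(7/18) = 18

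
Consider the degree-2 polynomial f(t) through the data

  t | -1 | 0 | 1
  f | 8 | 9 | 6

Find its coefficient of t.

Build the Lagrange basis polynomials:
L_0(t) = t(t - 1) / [2] = (1/2)t^2 - (1/2)t
L_1(t) = (t + 1)(t - 1) / [-1] = -t^2 + 1
L_2(t) = (t + 1)t / [2] = (1/2)t^2 + (1/2)t
f(t) = 8·L_0 + 9·L_1 + 6·L_2
Only the coefficient of t is needed; take it from each L_i and combine:
8·(-1/2) + 9·(0) + 6·(1/2) = -1

-1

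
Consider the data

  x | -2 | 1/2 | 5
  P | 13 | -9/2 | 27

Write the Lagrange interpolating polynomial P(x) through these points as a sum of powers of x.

P(x) = 2x^2 - 4x - 3

Build the Lagrange basis polynomials:
L_0(x) = (x - 1/2)(x - 5) / [35/2] = (2/35)x^2 - (11/35)x + 1/7
L_1(x) = (x + 2)(x - 5) / [-45/4] = -(4/45)x^2 + (4/15)x + 8/9
L_2(x) = (x + 2)(x - 1/2) / [63/2] = (2/63)x^2 + (1/21)x - 2/63
P(x) = 13·L_0 + (-9/2)·L_1 + 27·L_2
  13·L_0(x) = (26/35)x^2 - (143/35)x + 13/7
  (-9/2)·L_1(x) = (2/5)x^2 - (6/5)x - 4
  27·L_2(x) = (6/7)x^2 + (9/7)x - 6/7
Adding term by term: 2x^2 - 4x - 3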